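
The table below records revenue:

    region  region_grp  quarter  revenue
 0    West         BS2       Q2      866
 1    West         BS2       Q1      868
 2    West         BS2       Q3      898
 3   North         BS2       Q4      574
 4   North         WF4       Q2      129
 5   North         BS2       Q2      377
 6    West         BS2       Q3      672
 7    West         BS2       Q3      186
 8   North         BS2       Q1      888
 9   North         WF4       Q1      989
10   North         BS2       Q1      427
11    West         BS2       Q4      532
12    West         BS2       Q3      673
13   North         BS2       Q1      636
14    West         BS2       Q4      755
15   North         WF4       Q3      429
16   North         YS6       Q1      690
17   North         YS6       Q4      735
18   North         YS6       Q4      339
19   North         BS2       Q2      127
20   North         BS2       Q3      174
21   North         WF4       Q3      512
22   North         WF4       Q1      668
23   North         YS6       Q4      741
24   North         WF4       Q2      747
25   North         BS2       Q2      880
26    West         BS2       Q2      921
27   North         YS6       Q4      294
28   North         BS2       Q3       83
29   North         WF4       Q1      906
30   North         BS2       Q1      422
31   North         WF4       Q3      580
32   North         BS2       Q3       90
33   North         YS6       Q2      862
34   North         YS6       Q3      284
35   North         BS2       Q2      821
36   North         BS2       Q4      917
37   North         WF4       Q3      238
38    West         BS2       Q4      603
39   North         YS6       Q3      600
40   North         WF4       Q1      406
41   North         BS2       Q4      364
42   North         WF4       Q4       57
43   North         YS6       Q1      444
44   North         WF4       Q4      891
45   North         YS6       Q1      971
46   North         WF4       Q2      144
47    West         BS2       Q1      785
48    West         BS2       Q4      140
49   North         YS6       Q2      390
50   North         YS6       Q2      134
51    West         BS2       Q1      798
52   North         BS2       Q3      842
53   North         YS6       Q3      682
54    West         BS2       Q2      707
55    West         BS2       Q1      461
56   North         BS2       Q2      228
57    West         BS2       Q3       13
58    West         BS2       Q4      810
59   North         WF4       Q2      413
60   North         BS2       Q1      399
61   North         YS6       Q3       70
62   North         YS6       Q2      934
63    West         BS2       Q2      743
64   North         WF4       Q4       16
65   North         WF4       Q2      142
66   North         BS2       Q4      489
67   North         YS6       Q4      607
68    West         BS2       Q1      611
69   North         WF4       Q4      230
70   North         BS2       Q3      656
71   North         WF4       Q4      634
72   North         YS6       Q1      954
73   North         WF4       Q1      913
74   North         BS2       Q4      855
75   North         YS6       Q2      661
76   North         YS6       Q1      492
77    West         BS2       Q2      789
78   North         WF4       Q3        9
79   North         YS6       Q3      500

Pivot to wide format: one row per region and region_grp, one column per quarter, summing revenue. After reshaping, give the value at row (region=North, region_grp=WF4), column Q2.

1575

Rows with region=North, region_grp=WF4 and quarter=Q2: revenue values are 129, 747, 144, 413, 142.
129 + 747 + 144 + 413 + 142 = 1575.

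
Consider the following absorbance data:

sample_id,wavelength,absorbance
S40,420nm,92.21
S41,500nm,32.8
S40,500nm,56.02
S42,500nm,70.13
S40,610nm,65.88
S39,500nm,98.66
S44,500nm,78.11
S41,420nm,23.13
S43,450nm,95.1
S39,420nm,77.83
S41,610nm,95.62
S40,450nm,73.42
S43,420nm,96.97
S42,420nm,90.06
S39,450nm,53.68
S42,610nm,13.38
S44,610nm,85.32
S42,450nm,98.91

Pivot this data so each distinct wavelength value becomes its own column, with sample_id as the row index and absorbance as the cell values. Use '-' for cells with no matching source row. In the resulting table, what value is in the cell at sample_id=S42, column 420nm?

90.06

The long row with sample_id=S42, wavelength=420nm has absorbance=90.06.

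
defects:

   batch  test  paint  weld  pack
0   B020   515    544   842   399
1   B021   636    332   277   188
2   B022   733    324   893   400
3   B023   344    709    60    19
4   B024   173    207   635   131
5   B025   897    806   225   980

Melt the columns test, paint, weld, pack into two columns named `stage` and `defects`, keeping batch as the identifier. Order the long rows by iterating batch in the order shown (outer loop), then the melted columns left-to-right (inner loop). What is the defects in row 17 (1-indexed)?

24 rows total (6 × 4). Row 17: index ⌊(17-1)/4⌋ = 4 into batch → B024; (17-1) mod 4 = 0 into the melted columns → test.
So row 17 is (B024, test, 173); defects = 173.

173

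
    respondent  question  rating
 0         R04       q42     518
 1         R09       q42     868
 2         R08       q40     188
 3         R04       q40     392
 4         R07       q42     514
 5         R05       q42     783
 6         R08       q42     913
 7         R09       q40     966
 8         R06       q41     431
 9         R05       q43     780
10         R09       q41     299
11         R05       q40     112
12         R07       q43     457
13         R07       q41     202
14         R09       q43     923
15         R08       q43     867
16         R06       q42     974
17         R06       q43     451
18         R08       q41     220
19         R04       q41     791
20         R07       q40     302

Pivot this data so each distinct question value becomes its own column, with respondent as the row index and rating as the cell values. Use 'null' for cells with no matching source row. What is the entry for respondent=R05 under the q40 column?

112

The long row with respondent=R05, question=q40 has rating=112.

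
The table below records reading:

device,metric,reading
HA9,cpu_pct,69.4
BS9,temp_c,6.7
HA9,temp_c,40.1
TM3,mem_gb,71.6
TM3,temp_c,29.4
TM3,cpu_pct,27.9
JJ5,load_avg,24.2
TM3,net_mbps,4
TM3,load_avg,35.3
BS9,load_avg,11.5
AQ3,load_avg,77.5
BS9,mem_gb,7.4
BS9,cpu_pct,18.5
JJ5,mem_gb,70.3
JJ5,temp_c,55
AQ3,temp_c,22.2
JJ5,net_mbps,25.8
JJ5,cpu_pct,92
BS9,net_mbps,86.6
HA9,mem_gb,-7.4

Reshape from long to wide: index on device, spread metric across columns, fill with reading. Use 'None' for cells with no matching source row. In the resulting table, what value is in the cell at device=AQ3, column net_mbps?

No long-format row has device=AQ3 and metric=net_mbps, so the cell is None.

None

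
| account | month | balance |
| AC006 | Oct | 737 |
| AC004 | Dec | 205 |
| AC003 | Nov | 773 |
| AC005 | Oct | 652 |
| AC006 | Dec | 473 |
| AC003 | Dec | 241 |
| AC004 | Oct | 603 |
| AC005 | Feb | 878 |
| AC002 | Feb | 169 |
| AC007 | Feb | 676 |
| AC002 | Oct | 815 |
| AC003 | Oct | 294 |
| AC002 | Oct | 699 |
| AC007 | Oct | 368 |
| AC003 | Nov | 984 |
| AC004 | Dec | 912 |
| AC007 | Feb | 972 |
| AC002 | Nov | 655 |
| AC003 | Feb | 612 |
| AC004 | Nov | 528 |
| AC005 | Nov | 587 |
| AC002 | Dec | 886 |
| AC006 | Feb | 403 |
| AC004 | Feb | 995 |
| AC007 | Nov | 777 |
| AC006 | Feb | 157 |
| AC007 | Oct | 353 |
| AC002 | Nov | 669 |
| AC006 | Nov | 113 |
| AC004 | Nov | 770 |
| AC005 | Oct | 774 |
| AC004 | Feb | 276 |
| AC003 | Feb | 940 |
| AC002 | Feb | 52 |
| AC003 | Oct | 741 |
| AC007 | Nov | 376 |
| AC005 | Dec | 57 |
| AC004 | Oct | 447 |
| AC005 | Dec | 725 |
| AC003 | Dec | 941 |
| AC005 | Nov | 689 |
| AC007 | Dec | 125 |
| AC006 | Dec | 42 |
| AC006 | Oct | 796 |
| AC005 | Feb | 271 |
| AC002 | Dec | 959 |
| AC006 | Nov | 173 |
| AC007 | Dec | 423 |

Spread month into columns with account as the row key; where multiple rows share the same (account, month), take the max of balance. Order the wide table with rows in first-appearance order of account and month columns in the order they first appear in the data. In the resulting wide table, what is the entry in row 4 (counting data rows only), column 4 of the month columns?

878

With rows in first-appearance order of account, row 4 is account=AC005. month columns in first-appearance order: Oct, Dec, Nov, Feb; column 4 is Feb.
Long rows with account=AC005, month=Feb: max(878, 271) = 878.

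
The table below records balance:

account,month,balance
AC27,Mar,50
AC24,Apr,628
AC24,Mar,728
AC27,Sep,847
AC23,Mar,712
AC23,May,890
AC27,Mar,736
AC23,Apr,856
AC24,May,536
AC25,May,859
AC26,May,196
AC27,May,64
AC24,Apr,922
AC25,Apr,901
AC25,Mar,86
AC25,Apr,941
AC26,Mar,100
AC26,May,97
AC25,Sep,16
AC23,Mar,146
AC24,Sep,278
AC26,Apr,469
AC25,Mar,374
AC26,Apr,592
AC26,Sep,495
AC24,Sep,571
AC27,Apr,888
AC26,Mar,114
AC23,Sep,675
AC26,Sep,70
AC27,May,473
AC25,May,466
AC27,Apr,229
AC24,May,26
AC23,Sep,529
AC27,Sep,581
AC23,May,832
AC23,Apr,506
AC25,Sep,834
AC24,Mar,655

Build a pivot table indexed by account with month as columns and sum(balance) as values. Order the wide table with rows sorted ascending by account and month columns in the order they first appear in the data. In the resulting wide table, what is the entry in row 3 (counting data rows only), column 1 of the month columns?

460

With rows sorted ascending by account, row 3 is account=AC25. month columns in first-appearance order: Mar, Apr, Sep, May; column 1 is Mar.
Long rows with account=AC25, month=Mar: 86 + 374 = 460.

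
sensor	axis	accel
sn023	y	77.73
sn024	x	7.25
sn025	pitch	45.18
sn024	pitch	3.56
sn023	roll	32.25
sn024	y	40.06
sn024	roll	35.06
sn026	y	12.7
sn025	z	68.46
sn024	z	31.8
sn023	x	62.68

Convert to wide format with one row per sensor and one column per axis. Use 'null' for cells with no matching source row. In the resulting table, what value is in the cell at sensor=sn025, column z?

68.46

The long row with sensor=sn025, axis=z has accel=68.46.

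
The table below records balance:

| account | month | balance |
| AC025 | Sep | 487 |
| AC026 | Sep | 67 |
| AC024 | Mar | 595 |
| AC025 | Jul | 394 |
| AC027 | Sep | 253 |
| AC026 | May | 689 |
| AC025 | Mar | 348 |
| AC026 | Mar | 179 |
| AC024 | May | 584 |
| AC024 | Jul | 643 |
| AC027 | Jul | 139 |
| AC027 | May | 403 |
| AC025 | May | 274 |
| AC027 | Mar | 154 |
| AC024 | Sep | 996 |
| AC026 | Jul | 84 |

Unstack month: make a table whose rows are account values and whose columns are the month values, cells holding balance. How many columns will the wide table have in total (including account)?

1 column for account plus 4 distinct month values → 5 columns.

5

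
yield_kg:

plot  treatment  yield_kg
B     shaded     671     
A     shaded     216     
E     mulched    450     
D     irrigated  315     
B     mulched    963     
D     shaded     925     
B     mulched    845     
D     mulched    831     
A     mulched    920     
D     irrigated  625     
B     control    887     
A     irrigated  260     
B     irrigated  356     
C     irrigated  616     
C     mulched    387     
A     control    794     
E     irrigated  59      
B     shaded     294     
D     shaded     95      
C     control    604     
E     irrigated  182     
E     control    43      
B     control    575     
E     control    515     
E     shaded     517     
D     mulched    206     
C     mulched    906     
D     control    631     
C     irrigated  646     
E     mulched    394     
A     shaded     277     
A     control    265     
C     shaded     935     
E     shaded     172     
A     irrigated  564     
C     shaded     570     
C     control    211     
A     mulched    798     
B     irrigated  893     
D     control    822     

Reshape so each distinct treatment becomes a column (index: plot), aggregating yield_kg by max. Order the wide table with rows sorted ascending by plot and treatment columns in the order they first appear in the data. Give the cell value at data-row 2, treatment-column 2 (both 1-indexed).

With rows sorted ascending by plot, row 2 is plot=B. treatment columns in first-appearance order: shaded, mulched, irrigated, control; column 2 is mulched.
Long rows with plot=B, treatment=mulched: max(963, 845) = 963.

963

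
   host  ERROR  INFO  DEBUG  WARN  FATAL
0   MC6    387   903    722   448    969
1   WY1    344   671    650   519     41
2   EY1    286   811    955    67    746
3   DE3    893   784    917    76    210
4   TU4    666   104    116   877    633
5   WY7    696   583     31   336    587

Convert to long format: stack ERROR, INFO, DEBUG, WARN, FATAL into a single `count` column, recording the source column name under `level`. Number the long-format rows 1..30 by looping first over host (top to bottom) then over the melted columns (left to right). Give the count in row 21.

30 rows total (6 × 5). Row 21: index ⌊(21-1)/5⌋ = 4 into host → TU4; (21-1) mod 5 = 0 into the melted columns → ERROR.
So row 21 is (TU4, ERROR, 666); count = 666.

666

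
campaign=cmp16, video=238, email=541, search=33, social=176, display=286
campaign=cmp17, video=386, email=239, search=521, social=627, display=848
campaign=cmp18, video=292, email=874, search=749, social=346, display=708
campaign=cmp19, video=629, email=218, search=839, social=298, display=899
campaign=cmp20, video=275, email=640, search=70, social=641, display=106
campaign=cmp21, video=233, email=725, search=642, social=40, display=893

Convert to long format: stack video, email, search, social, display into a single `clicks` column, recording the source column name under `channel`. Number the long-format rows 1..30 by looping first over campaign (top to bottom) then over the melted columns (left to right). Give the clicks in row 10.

848

30 rows total (6 × 5). Row 10: index ⌊(10-1)/5⌋ = 1 into campaign → cmp17; (10-1) mod 5 = 4 into the melted columns → display.
So row 10 is (cmp17, display, 848); clicks = 848.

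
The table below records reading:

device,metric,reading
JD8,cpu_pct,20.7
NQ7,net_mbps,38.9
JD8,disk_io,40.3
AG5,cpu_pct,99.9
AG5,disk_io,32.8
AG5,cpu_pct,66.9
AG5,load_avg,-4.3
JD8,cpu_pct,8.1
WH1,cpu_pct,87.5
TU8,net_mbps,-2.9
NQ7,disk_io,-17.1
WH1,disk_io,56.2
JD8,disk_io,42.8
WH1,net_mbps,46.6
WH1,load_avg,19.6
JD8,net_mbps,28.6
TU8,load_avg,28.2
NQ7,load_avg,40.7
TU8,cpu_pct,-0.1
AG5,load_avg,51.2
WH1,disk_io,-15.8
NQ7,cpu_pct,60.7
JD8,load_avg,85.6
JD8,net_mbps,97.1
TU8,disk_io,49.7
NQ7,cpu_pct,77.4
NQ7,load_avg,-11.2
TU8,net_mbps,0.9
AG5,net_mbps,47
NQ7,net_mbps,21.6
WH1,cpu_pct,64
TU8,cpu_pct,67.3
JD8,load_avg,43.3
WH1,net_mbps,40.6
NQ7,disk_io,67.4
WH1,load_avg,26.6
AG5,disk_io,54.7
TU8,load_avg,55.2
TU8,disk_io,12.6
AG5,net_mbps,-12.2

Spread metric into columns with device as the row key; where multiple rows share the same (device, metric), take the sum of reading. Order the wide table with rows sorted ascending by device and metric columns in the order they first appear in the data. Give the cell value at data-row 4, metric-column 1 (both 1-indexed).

67.2

With rows sorted ascending by device, row 4 is device=TU8. metric columns in first-appearance order: cpu_pct, net_mbps, disk_io, load_avg; column 1 is cpu_pct.
Long rows with device=TU8, metric=cpu_pct: -0.1 + 67.3 = 67.2.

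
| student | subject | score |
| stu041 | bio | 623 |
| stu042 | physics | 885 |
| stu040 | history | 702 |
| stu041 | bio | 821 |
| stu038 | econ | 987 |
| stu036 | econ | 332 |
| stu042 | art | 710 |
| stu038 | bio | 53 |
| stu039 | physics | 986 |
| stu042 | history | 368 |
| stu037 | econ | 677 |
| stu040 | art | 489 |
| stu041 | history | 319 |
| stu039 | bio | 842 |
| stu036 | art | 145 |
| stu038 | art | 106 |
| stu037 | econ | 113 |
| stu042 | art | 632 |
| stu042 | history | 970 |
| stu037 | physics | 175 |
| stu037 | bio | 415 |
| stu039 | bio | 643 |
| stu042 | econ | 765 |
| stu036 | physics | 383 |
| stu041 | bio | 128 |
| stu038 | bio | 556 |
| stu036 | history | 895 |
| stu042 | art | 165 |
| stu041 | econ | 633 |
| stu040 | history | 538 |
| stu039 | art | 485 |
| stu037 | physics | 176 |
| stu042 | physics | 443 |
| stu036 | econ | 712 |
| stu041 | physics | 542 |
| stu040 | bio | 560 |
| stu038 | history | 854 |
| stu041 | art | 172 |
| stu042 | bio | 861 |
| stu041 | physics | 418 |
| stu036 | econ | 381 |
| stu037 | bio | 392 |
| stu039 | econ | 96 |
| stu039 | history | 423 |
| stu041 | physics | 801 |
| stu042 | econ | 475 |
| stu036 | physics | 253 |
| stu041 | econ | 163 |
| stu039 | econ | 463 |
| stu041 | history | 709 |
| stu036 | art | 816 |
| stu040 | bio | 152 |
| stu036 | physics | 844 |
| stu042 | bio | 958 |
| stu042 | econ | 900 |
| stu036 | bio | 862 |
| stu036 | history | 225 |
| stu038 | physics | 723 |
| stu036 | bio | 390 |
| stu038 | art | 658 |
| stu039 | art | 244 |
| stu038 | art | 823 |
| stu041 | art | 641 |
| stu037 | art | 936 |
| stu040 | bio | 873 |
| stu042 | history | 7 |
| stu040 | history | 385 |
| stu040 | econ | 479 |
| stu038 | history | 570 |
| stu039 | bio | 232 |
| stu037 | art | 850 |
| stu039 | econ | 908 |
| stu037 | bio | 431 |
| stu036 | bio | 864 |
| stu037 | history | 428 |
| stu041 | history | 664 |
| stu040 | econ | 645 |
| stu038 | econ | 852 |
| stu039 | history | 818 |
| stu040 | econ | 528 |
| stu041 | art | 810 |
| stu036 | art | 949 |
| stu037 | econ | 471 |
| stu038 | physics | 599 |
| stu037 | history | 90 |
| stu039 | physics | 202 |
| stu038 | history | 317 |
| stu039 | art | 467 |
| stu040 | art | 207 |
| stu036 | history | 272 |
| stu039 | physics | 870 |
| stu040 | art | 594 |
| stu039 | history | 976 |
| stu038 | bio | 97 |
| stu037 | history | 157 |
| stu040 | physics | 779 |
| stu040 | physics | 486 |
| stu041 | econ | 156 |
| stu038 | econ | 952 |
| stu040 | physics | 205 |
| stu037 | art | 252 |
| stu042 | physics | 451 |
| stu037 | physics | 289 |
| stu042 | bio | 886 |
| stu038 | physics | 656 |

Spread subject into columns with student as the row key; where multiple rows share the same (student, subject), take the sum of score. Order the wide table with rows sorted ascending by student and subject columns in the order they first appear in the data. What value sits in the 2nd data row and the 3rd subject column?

With rows sorted ascending by student, row 2 is student=stu037. subject columns in first-appearance order: bio, physics, history, econ, art; column 3 is history.
Long rows with student=stu037, subject=history: 428 + 90 + 157 = 675.

675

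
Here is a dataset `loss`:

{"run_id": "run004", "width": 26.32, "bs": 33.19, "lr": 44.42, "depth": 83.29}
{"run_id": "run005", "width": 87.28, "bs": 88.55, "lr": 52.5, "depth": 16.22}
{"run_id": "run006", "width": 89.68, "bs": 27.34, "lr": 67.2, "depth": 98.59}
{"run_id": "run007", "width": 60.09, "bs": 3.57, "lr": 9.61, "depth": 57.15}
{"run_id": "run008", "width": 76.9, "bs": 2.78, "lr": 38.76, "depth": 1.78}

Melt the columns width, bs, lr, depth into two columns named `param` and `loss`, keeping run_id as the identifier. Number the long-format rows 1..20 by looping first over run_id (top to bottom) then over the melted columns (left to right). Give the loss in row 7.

52.5

20 rows total (5 × 4). Row 7: index ⌊(7-1)/4⌋ = 1 into run_id → run005; (7-1) mod 4 = 2 into the melted columns → lr.
So row 7 is (run005, lr, 52.5); loss = 52.5.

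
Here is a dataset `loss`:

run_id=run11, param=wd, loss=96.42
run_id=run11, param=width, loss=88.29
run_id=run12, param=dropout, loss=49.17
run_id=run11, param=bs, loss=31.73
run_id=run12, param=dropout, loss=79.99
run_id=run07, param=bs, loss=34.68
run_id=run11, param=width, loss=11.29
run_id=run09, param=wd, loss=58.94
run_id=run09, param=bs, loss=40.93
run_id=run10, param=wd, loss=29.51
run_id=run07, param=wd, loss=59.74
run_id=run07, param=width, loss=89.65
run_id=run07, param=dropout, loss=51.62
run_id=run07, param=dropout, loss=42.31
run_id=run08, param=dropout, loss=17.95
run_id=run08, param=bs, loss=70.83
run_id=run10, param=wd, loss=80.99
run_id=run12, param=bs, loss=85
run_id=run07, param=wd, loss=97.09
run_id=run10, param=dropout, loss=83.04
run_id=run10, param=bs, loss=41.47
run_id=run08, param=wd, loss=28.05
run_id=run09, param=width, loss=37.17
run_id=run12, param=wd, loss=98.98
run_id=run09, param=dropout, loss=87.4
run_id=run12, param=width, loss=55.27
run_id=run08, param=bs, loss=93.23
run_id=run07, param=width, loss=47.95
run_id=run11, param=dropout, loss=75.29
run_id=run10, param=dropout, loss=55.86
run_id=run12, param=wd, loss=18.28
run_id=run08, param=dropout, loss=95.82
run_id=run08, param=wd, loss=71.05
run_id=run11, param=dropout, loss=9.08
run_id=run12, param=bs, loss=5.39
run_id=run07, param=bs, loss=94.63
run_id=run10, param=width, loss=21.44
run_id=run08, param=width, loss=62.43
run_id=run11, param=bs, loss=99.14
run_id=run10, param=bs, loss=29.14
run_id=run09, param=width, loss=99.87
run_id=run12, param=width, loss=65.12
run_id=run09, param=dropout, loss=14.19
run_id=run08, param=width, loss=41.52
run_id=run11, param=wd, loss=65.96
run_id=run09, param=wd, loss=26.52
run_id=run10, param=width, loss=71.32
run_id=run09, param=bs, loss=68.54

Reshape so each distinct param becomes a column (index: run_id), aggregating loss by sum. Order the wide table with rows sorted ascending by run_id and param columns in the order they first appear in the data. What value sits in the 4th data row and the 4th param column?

With rows sorted ascending by run_id, row 4 is run_id=run10. param columns in first-appearance order: wd, width, dropout, bs; column 4 is bs.
Long rows with run_id=run10, param=bs: 41.47 + 29.14 = 70.61.

70.61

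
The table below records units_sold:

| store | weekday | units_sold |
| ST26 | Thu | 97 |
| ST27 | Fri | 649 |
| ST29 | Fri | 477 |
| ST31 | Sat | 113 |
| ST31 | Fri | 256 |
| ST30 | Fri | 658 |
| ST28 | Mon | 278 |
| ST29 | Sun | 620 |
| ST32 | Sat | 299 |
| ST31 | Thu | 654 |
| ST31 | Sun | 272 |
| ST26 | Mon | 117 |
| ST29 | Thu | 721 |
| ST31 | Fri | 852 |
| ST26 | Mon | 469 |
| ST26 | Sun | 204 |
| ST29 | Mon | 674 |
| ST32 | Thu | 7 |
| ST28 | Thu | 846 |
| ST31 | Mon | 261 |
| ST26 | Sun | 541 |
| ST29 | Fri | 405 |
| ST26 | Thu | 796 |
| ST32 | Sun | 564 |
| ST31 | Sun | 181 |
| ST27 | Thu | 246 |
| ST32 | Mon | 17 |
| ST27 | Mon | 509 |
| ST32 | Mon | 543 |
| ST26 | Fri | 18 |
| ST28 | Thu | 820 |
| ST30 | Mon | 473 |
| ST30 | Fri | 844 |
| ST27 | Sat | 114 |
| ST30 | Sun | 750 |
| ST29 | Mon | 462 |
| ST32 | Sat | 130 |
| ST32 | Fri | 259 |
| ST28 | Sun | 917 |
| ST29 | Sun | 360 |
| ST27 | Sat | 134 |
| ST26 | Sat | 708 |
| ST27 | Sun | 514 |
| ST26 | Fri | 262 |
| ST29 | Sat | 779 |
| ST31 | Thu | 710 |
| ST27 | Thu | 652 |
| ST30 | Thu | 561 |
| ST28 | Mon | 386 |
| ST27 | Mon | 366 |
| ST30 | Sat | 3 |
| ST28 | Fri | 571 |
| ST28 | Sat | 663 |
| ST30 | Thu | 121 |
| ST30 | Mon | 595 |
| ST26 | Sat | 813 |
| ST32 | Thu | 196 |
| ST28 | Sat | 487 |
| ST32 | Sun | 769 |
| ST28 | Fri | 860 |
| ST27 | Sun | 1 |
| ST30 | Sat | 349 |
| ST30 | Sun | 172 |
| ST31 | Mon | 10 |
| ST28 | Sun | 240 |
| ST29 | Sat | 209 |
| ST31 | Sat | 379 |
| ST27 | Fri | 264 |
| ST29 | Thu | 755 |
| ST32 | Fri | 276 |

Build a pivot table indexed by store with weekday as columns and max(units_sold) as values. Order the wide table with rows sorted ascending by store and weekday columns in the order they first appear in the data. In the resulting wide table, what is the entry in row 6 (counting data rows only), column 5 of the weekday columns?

272

With rows sorted ascending by store, row 6 is store=ST31. weekday columns in first-appearance order: Thu, Fri, Sat, Mon, Sun; column 5 is Sun.
Long rows with store=ST31, weekday=Sun: max(272, 181) = 272.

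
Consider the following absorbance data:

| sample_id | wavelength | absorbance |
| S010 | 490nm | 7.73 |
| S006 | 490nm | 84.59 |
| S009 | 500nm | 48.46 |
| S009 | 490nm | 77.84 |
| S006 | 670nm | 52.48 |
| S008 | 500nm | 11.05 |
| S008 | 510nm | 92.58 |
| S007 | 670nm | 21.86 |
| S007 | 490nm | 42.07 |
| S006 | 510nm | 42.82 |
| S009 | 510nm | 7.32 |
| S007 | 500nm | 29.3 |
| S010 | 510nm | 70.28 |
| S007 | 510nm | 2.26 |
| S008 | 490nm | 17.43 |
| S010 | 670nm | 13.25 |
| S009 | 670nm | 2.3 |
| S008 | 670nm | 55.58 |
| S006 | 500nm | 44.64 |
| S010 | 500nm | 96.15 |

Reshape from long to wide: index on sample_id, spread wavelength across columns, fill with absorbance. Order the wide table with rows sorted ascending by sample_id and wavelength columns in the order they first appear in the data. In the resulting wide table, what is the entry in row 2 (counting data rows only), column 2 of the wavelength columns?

29.3

With rows sorted ascending by sample_id, row 2 is sample_id=S007. wavelength columns in first-appearance order: 490nm, 500nm, 670nm, 510nm; column 2 is 500nm.
Long rows with sample_id=S007, wavelength=500nm: absorbance = 29.3.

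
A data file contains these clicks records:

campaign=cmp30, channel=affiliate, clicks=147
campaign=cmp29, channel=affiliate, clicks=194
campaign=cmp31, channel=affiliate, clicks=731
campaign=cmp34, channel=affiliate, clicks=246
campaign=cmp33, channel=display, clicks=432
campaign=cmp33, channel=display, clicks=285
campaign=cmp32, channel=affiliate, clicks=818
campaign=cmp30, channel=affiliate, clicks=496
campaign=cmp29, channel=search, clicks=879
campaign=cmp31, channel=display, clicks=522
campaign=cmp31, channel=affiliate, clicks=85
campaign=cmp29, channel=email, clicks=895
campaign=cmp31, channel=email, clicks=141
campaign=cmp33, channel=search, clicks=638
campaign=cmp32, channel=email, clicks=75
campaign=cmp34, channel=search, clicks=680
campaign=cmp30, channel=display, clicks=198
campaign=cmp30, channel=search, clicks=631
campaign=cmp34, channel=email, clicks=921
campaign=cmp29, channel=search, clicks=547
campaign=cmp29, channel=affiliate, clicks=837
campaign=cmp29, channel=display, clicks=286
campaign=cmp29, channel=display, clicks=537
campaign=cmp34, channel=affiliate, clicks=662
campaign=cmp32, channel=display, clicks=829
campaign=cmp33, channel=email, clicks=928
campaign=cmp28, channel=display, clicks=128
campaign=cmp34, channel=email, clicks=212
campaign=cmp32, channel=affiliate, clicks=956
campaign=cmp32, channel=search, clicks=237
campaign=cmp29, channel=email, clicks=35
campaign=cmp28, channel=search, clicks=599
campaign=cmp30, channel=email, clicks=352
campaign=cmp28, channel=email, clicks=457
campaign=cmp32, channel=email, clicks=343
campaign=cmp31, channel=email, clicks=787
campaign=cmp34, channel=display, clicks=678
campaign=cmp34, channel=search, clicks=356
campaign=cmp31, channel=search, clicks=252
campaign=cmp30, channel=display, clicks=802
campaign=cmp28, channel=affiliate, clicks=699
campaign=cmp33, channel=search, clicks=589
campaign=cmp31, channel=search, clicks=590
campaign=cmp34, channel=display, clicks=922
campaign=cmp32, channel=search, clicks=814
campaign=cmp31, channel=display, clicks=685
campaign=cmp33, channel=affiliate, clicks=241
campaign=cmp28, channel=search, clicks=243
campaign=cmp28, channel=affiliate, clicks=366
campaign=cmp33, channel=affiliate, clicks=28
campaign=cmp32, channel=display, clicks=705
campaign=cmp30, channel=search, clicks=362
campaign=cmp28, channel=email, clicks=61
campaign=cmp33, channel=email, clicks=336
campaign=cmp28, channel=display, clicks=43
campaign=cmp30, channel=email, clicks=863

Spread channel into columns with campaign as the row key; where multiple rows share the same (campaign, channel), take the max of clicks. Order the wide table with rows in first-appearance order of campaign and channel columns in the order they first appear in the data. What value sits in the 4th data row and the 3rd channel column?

680

With rows in first-appearance order of campaign, row 4 is campaign=cmp34. channel columns in first-appearance order: affiliate, display, search, email; column 3 is search.
Long rows with campaign=cmp34, channel=search: max(680, 356) = 680.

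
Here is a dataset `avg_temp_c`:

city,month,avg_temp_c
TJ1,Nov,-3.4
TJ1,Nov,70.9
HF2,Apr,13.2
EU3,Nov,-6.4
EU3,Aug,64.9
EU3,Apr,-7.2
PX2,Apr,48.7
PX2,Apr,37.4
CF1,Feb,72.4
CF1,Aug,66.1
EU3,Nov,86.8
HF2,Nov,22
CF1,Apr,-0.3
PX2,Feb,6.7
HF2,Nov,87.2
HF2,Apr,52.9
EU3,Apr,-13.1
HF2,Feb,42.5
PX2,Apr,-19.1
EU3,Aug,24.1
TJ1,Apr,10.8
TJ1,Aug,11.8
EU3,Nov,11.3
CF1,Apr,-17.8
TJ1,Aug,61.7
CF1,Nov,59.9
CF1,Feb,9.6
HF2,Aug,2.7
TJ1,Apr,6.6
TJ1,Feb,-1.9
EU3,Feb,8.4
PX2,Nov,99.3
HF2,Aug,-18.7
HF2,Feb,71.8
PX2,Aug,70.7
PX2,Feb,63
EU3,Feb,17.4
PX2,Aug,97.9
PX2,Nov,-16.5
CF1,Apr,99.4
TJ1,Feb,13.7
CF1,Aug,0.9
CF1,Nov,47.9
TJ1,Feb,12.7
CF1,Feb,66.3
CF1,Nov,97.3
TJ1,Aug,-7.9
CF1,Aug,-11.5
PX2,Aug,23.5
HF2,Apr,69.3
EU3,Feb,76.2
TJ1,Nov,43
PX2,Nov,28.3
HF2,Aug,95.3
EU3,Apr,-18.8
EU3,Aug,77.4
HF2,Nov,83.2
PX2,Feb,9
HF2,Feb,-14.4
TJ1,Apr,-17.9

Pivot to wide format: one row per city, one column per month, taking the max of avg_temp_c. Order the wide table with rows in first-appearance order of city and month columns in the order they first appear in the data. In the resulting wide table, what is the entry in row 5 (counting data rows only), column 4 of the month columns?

72.4

With rows in first-appearance order of city, row 5 is city=CF1. month columns in first-appearance order: Nov, Apr, Aug, Feb; column 4 is Feb.
Long rows with city=CF1, month=Feb: max(72.4, 9.6, 66.3) = 72.4.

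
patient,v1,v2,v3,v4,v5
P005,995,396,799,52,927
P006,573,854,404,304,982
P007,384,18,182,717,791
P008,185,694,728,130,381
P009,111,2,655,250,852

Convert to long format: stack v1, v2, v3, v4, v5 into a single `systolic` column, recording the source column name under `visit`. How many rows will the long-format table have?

5 patient values × 5 melted columns = 25 rows.

25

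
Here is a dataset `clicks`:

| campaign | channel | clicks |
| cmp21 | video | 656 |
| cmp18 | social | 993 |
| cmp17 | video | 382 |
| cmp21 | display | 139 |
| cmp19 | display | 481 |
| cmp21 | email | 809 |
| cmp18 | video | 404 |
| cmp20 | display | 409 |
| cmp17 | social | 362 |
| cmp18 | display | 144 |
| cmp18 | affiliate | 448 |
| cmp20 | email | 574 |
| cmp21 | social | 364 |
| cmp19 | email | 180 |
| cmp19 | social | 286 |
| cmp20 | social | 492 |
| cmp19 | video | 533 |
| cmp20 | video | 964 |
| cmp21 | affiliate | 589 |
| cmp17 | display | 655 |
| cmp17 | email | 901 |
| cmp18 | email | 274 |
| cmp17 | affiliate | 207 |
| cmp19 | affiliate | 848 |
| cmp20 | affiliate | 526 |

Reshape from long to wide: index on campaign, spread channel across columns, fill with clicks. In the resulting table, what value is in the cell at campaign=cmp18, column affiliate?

448

Wide layout: rows indexed by campaign, columns are the 5 distinct channel values (video, social, display, email, affiliate).
Cell (campaign=cmp18, channel=affiliate) draws from the long row where campaign=cmp18 and channel=affiliate, which has clicks=448.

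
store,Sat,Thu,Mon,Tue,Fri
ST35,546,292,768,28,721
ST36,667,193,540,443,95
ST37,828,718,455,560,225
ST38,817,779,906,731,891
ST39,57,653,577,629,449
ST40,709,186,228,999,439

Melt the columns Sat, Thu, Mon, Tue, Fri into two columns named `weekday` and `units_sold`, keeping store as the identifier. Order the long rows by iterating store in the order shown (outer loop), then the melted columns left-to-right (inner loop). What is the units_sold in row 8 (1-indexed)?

30 rows total (6 × 5). Row 8: index ⌊(8-1)/5⌋ = 1 into store → ST36; (8-1) mod 5 = 2 into the melted columns → Mon.
So row 8 is (ST36, Mon, 540); units_sold = 540.

540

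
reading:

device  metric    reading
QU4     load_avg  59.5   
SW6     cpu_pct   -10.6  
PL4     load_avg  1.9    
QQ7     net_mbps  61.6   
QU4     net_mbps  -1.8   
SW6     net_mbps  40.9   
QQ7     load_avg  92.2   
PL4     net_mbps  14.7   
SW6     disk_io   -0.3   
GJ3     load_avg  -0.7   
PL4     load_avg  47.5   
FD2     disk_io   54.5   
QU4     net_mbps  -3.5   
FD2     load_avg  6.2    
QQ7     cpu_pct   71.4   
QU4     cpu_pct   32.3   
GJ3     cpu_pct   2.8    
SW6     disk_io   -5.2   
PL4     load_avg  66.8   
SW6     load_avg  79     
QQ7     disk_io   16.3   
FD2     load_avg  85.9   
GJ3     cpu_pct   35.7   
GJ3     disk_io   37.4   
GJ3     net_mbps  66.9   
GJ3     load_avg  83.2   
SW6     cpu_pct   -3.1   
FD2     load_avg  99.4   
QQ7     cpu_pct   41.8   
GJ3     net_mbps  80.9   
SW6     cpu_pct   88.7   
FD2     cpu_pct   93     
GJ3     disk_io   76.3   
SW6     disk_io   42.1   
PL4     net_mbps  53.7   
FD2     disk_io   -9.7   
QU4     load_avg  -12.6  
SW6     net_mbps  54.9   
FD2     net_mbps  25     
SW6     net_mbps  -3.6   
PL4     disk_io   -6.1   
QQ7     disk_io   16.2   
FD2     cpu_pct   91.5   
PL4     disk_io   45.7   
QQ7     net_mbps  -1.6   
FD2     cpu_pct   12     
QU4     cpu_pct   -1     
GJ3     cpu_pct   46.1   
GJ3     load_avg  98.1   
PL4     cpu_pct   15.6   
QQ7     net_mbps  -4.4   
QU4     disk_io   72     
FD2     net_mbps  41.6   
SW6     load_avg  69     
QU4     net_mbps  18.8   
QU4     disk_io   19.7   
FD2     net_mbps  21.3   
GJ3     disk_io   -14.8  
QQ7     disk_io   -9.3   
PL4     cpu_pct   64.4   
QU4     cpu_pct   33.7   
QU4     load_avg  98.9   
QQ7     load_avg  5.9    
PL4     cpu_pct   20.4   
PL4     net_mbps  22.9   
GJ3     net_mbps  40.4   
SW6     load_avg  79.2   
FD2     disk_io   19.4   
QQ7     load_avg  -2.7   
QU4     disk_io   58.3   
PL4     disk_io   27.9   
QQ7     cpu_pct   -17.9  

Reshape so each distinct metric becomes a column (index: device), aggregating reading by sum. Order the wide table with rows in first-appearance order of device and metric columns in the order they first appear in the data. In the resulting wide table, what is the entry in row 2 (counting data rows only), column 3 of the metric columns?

92.2

With rows in first-appearance order of device, row 2 is device=SW6. metric columns in first-appearance order: load_avg, cpu_pct, net_mbps, disk_io; column 3 is net_mbps.
Long rows with device=SW6, metric=net_mbps: 40.9 + 54.9 + -3.6 = 92.2.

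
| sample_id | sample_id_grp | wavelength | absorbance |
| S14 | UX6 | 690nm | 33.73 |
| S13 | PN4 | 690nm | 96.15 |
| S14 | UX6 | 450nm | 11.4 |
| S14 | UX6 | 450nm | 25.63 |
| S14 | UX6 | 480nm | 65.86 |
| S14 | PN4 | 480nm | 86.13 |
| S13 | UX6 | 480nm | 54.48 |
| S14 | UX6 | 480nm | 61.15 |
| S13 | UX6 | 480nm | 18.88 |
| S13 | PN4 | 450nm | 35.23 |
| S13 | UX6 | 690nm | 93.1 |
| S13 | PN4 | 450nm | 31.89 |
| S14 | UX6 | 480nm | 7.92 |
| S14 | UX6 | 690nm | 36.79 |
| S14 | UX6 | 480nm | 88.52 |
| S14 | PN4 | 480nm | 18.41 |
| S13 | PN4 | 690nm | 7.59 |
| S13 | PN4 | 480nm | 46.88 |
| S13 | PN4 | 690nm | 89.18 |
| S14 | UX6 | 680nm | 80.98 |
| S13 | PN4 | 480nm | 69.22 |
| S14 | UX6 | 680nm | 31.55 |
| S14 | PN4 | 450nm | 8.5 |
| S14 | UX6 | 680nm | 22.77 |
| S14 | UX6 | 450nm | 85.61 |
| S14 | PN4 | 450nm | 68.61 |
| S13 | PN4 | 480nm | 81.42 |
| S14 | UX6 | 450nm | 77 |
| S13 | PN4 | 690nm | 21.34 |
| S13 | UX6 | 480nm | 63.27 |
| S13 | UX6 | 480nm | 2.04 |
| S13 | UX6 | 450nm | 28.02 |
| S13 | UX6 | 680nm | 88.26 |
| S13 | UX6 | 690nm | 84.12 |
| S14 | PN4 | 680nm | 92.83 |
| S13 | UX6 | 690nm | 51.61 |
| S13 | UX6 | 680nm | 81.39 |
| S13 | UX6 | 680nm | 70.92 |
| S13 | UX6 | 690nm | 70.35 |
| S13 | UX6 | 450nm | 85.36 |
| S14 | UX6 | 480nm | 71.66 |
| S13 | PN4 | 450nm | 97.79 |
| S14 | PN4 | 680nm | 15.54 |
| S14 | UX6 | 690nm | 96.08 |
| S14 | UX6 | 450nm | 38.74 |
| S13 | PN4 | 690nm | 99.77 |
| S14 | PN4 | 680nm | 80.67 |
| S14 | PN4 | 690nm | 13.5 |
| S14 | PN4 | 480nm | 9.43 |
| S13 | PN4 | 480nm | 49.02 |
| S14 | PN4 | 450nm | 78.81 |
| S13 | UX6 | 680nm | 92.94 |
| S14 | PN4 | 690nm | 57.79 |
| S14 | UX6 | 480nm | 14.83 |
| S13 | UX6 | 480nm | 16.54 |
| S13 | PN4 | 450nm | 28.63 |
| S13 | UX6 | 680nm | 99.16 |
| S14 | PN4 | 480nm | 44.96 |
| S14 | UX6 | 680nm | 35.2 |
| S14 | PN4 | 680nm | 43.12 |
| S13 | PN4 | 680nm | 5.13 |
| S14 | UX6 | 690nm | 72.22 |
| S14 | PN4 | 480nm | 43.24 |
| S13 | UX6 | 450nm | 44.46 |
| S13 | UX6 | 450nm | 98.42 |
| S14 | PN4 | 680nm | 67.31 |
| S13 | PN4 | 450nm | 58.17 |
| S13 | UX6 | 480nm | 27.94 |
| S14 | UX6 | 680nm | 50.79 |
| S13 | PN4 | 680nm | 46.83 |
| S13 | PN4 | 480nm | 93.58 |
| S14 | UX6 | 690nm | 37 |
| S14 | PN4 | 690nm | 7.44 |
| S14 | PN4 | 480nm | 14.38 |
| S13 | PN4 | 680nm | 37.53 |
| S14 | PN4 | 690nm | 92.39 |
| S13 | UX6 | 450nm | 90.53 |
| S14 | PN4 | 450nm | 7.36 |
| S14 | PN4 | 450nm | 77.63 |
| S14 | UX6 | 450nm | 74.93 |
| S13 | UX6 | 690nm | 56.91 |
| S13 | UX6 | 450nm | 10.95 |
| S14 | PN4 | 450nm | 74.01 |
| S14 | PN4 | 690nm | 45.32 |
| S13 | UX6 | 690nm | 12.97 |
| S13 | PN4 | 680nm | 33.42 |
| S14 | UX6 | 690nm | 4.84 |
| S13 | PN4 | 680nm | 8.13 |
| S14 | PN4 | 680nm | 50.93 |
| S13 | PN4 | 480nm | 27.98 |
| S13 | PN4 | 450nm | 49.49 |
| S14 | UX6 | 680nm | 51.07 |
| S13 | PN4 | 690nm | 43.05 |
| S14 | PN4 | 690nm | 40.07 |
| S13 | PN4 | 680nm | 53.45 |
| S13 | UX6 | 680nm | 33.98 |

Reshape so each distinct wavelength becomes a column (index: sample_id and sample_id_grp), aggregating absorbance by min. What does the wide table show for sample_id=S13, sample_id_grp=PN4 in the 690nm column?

7.59

Rows with sample_id=S13, sample_id_grp=PN4 and wavelength=690nm: absorbance values are 96.15, 7.59, 89.18, 21.34, 99.77, 43.05.
min(96.15, 7.59, 89.18, 21.34, 99.77, 43.05) = 7.59.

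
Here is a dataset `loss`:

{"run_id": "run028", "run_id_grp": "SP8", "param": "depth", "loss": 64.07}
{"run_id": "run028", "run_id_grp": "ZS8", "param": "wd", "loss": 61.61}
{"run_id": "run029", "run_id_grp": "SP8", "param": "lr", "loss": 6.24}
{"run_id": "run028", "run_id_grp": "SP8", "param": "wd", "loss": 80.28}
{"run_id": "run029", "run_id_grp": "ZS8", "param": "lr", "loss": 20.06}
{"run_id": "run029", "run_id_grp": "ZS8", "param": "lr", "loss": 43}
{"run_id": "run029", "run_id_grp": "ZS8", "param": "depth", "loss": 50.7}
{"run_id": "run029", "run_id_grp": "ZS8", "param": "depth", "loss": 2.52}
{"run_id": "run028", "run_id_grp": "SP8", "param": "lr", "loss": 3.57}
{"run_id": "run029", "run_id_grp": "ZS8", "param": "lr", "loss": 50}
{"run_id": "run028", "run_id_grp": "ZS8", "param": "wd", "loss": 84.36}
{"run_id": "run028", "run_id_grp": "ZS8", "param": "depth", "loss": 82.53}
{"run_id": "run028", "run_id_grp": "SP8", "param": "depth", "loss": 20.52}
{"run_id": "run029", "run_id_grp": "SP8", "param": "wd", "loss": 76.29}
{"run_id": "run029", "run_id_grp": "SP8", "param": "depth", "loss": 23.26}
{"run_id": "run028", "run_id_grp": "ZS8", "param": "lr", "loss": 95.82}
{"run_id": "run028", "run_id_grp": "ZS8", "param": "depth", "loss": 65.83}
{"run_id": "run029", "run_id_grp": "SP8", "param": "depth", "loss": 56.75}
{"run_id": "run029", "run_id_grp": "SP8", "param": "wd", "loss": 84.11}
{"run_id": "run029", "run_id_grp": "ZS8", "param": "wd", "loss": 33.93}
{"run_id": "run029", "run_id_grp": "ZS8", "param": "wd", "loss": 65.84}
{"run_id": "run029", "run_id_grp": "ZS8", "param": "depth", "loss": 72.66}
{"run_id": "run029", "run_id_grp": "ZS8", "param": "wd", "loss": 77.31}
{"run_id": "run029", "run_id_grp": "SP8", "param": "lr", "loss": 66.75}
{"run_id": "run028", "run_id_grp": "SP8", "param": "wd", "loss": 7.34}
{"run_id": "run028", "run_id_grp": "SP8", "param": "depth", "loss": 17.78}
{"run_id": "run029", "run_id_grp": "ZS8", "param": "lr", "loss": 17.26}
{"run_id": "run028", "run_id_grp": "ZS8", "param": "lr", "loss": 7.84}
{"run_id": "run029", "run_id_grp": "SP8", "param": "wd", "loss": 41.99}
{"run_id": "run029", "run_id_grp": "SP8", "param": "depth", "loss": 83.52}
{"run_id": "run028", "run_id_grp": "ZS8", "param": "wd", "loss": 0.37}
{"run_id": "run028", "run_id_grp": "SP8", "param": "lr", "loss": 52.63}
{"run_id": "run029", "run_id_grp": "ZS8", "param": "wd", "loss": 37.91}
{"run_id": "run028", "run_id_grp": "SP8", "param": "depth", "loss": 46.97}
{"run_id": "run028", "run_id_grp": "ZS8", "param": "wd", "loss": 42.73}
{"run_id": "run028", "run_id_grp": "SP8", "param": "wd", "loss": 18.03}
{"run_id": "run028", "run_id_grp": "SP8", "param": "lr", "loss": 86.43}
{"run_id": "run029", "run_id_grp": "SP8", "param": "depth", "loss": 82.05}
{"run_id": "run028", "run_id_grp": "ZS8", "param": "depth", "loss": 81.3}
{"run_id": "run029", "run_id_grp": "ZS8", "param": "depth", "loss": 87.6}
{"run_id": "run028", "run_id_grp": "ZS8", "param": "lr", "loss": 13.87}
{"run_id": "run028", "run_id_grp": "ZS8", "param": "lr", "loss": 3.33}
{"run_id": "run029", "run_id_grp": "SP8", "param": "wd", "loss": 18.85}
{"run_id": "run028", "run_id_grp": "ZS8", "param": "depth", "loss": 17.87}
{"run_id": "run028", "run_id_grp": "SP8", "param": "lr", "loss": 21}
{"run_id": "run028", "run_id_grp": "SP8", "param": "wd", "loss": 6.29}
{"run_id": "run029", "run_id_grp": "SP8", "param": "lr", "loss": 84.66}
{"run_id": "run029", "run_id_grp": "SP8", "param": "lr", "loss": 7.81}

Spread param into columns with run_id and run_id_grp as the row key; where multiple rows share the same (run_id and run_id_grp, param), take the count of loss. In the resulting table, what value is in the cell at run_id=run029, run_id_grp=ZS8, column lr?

Rows with run_id=run029, run_id_grp=ZS8 and param=lr: loss values are 20.06, 43, 50, 17.26.
4 rows match — count = 4.

4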